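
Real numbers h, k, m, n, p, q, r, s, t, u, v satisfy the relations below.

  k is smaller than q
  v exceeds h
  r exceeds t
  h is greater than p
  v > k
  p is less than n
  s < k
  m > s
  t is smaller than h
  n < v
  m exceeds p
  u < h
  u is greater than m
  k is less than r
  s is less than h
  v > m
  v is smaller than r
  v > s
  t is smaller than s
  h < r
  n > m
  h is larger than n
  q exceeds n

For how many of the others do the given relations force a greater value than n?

From n the given relations immediately reach h, v, q.
From those, r — 4 in total.
Nothing else is reachable above n; 4 in all.

4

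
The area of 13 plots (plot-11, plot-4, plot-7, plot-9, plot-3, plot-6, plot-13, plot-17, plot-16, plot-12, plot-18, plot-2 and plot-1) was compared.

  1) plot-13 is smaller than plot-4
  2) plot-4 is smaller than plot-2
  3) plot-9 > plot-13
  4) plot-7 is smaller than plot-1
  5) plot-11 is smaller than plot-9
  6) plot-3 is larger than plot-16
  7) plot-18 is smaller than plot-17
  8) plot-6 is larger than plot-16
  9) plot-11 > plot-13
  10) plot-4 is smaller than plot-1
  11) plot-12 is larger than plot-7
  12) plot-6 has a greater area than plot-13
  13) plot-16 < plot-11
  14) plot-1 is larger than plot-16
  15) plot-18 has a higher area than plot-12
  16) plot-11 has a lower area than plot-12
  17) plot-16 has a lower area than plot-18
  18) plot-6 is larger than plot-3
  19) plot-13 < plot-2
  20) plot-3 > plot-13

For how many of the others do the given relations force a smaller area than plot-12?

4

From plot-12 the given relations immediately reach plot-11, plot-7.
From those, plot-16, plot-13 — 4 in total.
Nothing else is reachable below plot-12; 4 in all.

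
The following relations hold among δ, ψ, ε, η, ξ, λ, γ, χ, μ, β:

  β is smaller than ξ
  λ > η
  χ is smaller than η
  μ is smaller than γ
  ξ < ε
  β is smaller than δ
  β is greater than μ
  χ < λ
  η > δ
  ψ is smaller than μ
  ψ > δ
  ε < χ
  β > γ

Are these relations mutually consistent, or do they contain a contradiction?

Chaining the given relations yields δ < ψ < μ < γ < β, so δ < β. But one relation states β < δ. These cannot both hold.

inconsistent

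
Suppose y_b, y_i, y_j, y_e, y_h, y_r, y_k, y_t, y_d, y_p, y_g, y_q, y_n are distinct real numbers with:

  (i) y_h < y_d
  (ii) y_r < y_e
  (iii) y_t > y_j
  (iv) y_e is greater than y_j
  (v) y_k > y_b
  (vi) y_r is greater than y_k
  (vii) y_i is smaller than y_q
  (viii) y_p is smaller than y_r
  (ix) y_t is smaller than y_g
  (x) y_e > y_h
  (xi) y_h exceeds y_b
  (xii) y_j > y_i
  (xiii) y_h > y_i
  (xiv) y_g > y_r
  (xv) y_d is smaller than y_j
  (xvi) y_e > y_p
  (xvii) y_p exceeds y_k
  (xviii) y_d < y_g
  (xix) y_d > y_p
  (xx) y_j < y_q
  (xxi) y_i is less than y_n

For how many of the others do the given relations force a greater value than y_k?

8

From y_k the given relations immediately reach y_p, y_r.
From those, y_d, y_g, y_e — 5 in total.
From those, y_j — 6 in total.
From those, y_t, y_q — 8 in total.
No other element is forced above y_k by the given relations, so the count is 8.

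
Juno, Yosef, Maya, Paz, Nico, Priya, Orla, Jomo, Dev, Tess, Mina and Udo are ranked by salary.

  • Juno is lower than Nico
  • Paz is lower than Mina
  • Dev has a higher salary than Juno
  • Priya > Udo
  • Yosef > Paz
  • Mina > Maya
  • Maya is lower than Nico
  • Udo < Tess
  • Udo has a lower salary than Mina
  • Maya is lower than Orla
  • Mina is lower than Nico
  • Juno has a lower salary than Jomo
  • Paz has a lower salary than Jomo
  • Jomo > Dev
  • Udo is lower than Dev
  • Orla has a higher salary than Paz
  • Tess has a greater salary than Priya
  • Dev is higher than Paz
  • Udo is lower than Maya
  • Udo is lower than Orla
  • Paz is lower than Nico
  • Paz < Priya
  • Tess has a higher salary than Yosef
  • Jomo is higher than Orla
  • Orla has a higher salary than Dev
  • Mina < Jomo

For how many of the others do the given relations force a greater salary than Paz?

8

Directly above Paz: Mina, Priya, Nico, Yosef, Dev, Orla, Jomo.
One step further: Tess (8 so far).
No other element is forced above Paz by the given relations, so the count is 8.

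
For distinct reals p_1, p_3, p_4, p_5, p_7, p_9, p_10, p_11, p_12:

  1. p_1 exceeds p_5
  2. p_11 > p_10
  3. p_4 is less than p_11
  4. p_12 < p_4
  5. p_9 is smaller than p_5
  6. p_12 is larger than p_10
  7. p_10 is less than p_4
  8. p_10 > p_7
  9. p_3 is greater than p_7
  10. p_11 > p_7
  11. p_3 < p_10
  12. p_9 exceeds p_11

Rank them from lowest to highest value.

p_7 < p_3 < p_10 < p_12 < p_4 < p_11 < p_9 < p_5 < p_1

The consecutive links are each given: p_7 < p_3; p_3 < p_10; p_10 < p_12; p_12 < p_4; p_4 < p_11; p_11 < p_9; p_9 < p_5; p_5 < p_1.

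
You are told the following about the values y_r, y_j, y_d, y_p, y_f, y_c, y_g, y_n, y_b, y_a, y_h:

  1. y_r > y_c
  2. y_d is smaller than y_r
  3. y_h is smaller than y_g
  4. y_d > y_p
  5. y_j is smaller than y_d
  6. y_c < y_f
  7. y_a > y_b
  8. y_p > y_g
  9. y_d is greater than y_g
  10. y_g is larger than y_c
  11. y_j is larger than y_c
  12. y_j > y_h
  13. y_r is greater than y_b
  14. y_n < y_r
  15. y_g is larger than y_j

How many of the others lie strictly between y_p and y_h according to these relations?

The relations place y_h below y_p. An element lies strictly between them when it is forced above y_h and also forced below y_p.
Above y_h: {y_j, y_g, y_d, y_r}. Below y_p: {y_c, y_j, y_g}.
Intersection: {y_j, y_g} — 2.

2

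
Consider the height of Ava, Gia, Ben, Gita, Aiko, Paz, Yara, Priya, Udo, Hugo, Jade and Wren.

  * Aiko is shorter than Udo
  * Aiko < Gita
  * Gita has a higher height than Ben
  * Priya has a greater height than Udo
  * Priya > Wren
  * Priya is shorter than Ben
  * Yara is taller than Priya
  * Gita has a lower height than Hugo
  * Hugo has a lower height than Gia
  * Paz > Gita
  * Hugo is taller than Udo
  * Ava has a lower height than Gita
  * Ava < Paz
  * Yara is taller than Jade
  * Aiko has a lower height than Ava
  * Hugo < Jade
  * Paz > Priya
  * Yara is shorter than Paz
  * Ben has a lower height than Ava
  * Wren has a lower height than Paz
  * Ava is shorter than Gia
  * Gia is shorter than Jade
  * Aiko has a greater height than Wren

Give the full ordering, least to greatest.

Wren < Aiko < Udo < Priya < Ben < Ava < Gita < Hugo < Gia < Jade < Yara < Paz

Nothing is placed below Wren, so it is least; from there Wren < Aiko; Aiko < Udo; Udo < Priya; Priya < Ben; Ben < Ava; Ava < Gita; Gita < Hugo; Hugo < Gia; Gia < Jade; Jade < Yara; Yara < Paz, each given directly.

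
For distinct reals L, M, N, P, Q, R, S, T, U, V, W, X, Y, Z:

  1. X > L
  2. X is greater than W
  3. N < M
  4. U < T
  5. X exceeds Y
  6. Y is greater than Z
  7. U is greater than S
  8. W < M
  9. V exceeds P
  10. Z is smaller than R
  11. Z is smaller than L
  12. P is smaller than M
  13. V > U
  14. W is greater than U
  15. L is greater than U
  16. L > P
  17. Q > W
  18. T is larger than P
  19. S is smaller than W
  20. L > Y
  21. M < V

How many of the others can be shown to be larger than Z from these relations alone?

4

From Z the given relations immediately reach R, Y, L.
From those, X — 4 in total.
Nothing else is reachable above Z; 4 in all.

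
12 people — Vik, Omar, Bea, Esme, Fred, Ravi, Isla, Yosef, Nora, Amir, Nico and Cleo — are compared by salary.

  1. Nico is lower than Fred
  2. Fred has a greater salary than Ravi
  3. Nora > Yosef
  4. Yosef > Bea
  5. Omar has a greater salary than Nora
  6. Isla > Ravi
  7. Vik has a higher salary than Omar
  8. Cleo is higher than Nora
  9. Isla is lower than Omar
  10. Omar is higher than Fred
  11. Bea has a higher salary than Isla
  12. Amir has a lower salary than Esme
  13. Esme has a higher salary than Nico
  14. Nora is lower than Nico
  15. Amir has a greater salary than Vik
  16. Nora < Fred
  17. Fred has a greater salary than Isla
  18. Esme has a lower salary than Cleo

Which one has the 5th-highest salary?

The consecutive relations fix a unique order: Ravi < Isla < Bea < Yosef < Nora < Nico < Fred < Omar < Vik < Amir < Esme < Cleo.
The 5th largest is Omar.

Omar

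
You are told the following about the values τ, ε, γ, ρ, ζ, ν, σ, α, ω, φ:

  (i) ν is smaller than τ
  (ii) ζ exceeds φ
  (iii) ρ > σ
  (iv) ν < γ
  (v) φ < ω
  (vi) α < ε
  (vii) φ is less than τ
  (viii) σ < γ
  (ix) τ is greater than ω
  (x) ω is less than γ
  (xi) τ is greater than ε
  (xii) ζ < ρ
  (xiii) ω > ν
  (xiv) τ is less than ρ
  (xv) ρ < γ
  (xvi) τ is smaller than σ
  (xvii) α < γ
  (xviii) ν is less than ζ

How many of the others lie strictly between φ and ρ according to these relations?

4

The relations place φ below ρ. An element lies strictly between them when it is forced above φ and also forced below ρ.
Above φ: {ζ, ω, τ, σ, γ}. Below ρ: {α, ν, ζ, ω, ε, τ, σ}.
Intersection: {ζ, ω, τ, σ} — 4.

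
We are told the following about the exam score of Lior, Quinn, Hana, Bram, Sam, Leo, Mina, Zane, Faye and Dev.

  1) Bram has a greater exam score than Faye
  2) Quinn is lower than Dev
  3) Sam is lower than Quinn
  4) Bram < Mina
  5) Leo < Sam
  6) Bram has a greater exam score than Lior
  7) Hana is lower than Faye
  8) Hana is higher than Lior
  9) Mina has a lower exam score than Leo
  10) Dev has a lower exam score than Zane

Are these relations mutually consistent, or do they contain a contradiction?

Every relation is compatible with Lior < Hana < Faye < Bram < Mina < Leo < Sam < Quinn < Dev < Zane; the set is consistent.

consistent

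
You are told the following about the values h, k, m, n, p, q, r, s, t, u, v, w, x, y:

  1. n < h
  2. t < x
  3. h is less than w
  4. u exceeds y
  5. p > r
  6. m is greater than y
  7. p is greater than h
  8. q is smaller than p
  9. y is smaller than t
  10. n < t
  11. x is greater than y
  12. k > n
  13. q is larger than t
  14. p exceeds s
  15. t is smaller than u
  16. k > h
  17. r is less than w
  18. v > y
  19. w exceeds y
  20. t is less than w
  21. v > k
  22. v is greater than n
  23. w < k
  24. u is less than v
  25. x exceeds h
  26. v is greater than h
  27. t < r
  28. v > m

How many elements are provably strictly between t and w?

The relations place t below w. An element lies strictly between them when it is forced above t and also forced below w.
Above t: {q, r, u, x, k, p, v}. Below w: {y, n, r, h}.
Intersection: {r} — 1.

1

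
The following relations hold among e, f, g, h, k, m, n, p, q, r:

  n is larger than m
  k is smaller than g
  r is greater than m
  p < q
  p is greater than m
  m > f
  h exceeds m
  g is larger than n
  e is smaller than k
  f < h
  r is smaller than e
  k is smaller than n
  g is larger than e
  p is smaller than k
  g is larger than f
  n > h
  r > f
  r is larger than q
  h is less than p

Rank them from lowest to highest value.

f < m < h < p < q < r < e < k < n < g

Each adjacent pair is fixed by a given relation: f < m; m < h; h < p; p < q; q < r; r < e; e < k; k < n; n < g. Chaining them end to end gives the full order.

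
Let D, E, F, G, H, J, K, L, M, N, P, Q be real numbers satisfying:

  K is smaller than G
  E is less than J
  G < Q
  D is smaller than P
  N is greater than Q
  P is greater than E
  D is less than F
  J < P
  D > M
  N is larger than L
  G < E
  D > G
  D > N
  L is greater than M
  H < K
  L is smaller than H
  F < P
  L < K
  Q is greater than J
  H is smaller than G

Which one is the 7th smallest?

The consecutive relations fix a unique order: M < L < H < K < G < E < J < Q < N < D < F < P.
The 7th smallest is J.

J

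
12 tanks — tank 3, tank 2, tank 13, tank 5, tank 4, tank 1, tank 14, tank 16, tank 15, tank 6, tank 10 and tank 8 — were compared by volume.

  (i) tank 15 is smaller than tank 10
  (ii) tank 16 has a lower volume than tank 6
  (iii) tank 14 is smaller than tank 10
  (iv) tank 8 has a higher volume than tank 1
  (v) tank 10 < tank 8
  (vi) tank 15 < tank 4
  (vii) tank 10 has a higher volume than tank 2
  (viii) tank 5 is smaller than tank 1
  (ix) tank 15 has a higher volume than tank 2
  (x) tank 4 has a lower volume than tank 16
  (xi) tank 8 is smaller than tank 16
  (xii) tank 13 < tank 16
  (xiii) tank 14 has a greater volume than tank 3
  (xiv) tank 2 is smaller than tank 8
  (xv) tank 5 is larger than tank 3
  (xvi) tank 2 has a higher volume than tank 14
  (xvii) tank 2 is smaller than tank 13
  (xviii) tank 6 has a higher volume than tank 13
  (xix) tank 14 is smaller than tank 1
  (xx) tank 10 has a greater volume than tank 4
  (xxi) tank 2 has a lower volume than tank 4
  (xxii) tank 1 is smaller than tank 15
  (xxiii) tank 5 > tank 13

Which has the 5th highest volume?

Chaining the given pairs: tank 3 < tank 14 < tank 2 < tank 13 < tank 5 < tank 1 < tank 15 < tank 4 < tank 10 < tank 8 < tank 16 < tank 6.
Counting 5 from the largest end gives tank 4.

tank 4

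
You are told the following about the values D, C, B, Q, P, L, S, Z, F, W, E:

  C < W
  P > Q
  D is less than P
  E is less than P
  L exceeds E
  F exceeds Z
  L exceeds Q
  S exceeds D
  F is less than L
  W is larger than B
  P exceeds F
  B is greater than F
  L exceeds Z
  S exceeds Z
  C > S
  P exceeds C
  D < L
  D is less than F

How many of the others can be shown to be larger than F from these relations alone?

The elements the relations force above F are B, P, L, W — no chain reaches any other.
That is 4.

4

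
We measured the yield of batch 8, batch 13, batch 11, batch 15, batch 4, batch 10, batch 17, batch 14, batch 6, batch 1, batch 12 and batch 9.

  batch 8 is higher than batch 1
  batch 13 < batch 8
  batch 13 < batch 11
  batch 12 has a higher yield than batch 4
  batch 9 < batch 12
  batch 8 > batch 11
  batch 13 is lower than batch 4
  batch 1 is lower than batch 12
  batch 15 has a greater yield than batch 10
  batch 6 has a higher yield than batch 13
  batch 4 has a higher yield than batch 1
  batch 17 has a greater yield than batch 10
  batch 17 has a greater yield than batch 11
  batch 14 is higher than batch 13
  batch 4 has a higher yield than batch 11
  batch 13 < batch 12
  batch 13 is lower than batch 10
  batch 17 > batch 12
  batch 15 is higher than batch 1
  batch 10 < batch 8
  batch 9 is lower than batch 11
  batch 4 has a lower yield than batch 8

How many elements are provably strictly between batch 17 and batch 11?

Chaining upward from batch 11 reaches: batch 4, batch 8, batch 12.
Chaining downward from batch 17 reaches: batch 9, batch 13, batch 10, batch 1, batch 4, batch 12.
Strictly between batch 11 and batch 17 are those in both lists: batch 4, batch 12 — 2 elements.

2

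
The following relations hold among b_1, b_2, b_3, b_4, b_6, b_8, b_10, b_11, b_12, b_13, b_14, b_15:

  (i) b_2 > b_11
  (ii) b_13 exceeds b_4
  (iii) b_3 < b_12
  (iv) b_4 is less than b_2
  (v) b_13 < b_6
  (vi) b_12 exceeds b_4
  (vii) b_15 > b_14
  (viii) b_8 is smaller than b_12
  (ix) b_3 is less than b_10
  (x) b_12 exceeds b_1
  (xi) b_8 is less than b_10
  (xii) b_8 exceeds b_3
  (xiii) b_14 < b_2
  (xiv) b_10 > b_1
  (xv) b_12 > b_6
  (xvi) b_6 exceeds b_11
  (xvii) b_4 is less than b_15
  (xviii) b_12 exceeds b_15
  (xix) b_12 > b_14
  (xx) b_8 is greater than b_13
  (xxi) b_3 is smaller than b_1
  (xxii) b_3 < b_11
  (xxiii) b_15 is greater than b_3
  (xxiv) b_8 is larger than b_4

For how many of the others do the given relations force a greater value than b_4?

7

Directly above b_4: b_13, b_15, b_8, b_2, b_12.
One step further: b_6, b_10 (7 so far).
No other element is forced above b_4 by the given relations, so the count is 7.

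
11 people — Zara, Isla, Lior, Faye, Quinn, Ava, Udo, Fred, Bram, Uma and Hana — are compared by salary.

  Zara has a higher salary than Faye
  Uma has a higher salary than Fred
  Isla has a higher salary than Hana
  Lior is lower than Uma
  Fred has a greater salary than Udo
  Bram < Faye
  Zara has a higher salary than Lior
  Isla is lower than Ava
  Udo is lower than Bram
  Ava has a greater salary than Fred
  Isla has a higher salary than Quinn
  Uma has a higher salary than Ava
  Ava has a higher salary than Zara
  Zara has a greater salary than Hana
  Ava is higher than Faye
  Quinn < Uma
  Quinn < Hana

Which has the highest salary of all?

Udo is not greatest since Udo < Bram; Quinn is not greatest since Quinn < Isla; Fred is not greatest since Fred < Uma; Lior is not greatest since Lior < Zara; Hana is not greatest since Hana < Isla; Isla is not greatest since Isla < Ava; Bram is not greatest since Bram < Faye; Faye is not greatest since Faye < Ava; Zara is not greatest since Zara < Ava; Ava is not greatest since Ava < Uma.
Only Uma has nothing above it, so Uma is the highest salary.

Uma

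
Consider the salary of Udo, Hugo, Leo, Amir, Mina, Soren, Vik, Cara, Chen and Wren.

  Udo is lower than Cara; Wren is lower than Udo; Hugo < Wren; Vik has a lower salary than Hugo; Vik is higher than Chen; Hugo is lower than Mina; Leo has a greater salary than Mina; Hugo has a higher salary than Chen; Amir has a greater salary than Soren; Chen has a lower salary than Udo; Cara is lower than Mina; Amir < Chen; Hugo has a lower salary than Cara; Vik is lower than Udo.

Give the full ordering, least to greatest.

Soren < Amir < Chen < Vik < Hugo < Wren < Udo < Cara < Mina < Leo

Nothing is placed below Soren, so it is least; from there Soren < Amir; Amir < Chen; Chen < Vik; Vik < Hugo; Hugo < Wren; Wren < Udo; Udo < Cara; Cara < Mina; Mina < Leo, each given directly.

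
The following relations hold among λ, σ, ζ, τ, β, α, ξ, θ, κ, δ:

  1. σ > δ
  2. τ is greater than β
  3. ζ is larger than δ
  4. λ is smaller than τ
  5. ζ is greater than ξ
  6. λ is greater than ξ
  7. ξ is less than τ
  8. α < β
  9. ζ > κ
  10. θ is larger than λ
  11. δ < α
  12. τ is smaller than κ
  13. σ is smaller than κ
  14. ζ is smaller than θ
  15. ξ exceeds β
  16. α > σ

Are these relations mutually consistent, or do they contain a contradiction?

consistent

The single ordering δ < σ < α < β < ξ < λ < τ < κ < ζ < θ satisfies every listed relation, so no contradiction arises.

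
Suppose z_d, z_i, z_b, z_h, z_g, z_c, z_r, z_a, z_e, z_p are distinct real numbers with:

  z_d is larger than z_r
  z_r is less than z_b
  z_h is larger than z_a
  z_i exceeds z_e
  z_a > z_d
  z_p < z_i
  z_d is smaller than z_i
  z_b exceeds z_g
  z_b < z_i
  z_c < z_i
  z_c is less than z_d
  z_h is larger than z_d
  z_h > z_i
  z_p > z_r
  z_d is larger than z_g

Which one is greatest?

z_g is not greatest since z_g < z_d; z_c is not greatest since z_c < z_d; z_r is not greatest since z_r < z_d; z_p is not greatest since z_p < z_i; z_d is not greatest since z_d < z_h; z_b is not greatest since z_b < z_i; z_e is not greatest since z_e < z_i; z_i is not greatest since z_i < z_h; z_a is not greatest since z_a < z_h.
Only z_h has nothing above it, so z_h is the greatest.

z_h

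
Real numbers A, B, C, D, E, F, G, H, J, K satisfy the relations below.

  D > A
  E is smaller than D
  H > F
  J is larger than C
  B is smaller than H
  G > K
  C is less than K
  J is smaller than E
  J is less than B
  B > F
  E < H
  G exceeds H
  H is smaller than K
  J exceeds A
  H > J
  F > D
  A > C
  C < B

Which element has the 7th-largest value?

The consecutive relations fix a unique order: C < A < J < E < D < F < B < H < K < G.
The 7th largest is E.

E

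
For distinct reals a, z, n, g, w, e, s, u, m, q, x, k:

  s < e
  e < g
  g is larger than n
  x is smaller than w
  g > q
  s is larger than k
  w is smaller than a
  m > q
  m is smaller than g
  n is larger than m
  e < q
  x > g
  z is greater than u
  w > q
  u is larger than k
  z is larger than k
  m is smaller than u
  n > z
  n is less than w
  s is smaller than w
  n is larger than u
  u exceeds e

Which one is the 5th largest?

n

Chaining the given pairs: k < s < e < q < m < u < z < n < g < x < w < a.
The 5th largest is n.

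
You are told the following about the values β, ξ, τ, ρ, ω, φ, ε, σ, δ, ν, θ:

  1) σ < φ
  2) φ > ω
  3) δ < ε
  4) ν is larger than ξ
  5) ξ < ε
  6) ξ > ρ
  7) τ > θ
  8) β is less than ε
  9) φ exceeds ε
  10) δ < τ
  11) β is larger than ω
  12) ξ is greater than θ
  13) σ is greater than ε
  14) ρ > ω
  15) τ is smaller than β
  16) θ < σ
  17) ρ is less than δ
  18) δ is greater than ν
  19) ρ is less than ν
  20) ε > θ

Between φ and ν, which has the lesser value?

ν < δ and δ < τ give ν < τ.
With τ < β: ν < δ < τ < β.
With β < ε: ν < δ < τ < β < ε.
With ε < σ: ν < δ < τ < β < ε < σ.
With σ < φ: ν < δ < τ < β < ε < σ < φ.
So ν < φ; ν is the smaller of the two.

ν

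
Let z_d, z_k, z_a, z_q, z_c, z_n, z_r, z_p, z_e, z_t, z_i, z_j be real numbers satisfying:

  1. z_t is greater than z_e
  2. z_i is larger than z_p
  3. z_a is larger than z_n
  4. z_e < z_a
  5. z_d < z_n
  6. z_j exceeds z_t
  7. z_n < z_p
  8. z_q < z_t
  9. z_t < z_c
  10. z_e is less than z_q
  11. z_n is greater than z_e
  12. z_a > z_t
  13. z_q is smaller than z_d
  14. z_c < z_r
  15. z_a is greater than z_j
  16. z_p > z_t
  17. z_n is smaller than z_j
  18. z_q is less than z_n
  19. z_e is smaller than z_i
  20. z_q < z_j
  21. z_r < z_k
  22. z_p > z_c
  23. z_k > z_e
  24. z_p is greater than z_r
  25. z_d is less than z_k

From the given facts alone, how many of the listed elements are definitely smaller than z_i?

8

From z_i the given relations immediately reach z_e, z_p.
From those, z_t, z_n, z_c, z_r — 6 in total.
From those, z_q, z_d — 8 in total.
Nothing else is reachable below z_i; 8 in all.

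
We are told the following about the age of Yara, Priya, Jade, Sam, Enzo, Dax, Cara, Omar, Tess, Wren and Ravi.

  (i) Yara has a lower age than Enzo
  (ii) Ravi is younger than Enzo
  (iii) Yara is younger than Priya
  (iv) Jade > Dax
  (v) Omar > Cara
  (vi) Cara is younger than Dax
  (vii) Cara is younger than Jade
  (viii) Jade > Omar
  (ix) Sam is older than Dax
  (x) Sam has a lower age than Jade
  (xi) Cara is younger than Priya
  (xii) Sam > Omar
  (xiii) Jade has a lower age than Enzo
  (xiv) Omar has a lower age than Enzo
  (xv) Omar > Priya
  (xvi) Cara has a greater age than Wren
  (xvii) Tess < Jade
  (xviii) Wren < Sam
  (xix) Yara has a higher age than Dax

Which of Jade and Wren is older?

Following the relations from Wren: Wren < Cara < Dax < Yara < Priya < Omar < Sam < Jade.
So Wren < Jade; Jade is the older of the two.

Jade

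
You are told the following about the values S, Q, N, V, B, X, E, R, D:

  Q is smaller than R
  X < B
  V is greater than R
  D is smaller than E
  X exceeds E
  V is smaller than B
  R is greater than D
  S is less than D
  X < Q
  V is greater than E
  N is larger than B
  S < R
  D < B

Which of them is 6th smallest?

R

The consecutive relations fix a unique order: S < D < E < X < Q < R < V < B < N.
The 6th smallest is R.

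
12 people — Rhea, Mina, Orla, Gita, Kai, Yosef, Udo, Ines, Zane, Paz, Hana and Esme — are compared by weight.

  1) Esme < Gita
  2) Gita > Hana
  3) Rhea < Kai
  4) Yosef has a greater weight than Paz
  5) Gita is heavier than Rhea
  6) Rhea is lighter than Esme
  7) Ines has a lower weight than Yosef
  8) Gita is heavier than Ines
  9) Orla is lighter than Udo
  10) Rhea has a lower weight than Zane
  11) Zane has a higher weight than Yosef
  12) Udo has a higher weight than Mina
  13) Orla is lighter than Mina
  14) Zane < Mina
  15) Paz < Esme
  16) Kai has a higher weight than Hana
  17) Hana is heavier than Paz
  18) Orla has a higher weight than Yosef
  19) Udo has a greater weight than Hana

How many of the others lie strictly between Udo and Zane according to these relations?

Chaining upward from Zane reaches: Mina.
Chaining downward from Udo reaches: Rhea, Paz, Ines, Yosef, Hana, Orla, Mina.
Strictly between Zane and Udo are those in both lists: Mina — 1 element.

1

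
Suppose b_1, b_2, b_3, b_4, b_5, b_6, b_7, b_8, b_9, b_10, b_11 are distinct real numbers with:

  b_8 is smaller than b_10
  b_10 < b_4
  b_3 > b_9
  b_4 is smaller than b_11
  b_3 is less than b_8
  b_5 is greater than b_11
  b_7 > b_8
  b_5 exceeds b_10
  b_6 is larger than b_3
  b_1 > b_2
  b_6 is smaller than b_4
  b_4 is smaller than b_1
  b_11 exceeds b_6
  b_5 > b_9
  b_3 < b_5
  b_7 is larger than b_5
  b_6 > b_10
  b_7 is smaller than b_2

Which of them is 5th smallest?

Chaining the given pairs: b_9 < b_3 < b_8 < b_10 < b_6 < b_4 < b_11 < b_5 < b_7 < b_2 < b_1.
The 5th smallest is b_6.

b_6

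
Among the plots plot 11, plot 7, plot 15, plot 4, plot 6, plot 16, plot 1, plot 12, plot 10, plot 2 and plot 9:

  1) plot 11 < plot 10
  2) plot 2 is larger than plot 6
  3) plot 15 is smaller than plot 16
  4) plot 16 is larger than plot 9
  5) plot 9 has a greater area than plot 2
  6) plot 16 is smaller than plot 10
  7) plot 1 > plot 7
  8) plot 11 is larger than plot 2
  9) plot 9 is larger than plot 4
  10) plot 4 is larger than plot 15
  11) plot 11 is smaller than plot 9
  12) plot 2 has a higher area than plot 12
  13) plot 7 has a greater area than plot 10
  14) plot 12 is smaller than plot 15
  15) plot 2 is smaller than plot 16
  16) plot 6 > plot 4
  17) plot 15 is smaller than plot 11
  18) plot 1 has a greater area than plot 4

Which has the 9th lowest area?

plot 10

Piecing the relations together gives one ordering: plot 12 < plot 15 < plot 4 < plot 6 < plot 2 < plot 11 < plot 9 < plot 16 < plot 10 < plot 7 < plot 1.
The 9th smallest is plot 10.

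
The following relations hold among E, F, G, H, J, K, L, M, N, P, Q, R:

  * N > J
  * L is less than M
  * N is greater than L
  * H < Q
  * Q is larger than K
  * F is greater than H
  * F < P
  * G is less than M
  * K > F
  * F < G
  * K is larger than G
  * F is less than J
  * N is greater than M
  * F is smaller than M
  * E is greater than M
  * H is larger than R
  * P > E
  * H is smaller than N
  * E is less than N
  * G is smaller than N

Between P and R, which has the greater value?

Link the given pairs in sequence: R < H; H < F; F < G; G < M; M < E; E < P.
Chaining these gives R < H < F < G < M < E < P.
So R < P; P is the larger of the two.

P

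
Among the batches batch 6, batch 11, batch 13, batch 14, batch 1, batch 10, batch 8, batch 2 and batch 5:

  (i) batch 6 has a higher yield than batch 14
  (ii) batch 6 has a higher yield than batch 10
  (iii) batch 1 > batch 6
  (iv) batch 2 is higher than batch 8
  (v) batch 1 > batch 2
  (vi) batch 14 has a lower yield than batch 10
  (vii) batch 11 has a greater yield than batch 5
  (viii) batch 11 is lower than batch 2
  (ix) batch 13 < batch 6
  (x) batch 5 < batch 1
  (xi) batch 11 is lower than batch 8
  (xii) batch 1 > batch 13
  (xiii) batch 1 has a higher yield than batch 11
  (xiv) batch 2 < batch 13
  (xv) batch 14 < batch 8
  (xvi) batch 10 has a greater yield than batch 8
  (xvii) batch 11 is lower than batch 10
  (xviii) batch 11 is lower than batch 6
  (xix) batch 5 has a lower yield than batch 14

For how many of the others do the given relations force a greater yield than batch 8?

5

Directly above batch 8: batch 2, batch 10.
One step further: batch 13, batch 6, batch 1 (5 so far).
No other element is forced above batch 8 by the given relations, so the count is 5.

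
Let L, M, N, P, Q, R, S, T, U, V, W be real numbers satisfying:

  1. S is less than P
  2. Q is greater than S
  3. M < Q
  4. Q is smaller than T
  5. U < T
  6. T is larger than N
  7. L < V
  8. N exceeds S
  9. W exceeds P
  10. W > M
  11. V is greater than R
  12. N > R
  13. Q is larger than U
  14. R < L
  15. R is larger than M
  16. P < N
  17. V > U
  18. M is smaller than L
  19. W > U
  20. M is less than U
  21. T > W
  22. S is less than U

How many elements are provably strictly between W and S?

The relations place S below W. An element lies strictly between them when it is forced above S and also forced below W.
Above S: {P, N, U, Q, T, V}. Below W: {M, P, U}.
Intersection: {P, U} — 2.

2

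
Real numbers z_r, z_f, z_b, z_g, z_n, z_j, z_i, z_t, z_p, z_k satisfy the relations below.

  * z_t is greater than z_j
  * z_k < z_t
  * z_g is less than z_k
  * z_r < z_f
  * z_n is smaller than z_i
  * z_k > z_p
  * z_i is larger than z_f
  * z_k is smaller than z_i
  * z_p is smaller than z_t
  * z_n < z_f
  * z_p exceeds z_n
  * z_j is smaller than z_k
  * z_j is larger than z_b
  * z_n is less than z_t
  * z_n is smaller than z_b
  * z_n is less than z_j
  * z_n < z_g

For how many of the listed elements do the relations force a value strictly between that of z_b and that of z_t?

2

The relations place z_b below z_t. An element lies strictly between them when it is forced above z_b and also forced below z_t.
Above z_b: {z_j, z_k, z_i}. Below z_t: {z_n, z_p, z_g, z_j, z_k}.
Intersection: {z_j, z_k} — 2.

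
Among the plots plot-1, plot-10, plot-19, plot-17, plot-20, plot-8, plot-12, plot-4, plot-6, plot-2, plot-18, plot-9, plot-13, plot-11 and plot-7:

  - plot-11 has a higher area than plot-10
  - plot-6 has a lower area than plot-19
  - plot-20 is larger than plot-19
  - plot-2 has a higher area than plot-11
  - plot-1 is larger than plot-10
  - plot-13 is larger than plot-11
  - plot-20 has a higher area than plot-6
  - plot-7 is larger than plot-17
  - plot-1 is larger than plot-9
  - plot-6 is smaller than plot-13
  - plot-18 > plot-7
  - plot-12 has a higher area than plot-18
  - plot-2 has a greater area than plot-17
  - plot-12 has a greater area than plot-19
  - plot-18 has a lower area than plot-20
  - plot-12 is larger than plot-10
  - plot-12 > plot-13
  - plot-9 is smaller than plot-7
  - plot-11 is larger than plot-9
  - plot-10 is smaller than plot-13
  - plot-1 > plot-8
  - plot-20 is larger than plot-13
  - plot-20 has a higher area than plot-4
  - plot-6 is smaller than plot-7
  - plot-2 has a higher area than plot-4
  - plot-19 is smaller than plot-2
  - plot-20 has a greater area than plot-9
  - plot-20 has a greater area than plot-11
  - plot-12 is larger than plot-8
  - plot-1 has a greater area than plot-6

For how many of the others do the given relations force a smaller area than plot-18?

4

From plot-18 the given relations immediately reach plot-7.
From those, plot-6, plot-17, plot-9 — 4 in total.
Nothing else is reachable below plot-18; 4 in all.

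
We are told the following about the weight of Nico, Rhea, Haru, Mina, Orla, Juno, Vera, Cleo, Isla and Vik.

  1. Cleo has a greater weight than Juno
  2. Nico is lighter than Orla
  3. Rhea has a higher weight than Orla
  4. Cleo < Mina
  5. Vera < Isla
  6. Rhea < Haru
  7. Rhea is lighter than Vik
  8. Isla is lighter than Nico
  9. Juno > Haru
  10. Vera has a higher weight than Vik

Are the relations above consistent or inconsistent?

inconsistent

We have Rhea < Vik stated directly, yet also Vik < Vera < Isla < Nico < Orla < Rhea by chaining the others — so Vik < Rhea. Contradiction.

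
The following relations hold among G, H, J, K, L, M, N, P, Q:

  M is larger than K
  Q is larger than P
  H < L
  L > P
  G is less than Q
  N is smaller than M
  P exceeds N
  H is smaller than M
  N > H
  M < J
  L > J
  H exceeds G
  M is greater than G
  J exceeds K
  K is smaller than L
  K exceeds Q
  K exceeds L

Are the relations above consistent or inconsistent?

inconsistent

Chaining the given relations yields K < M < J < L, so K < L. But one relation states L < K. These cannot both hold.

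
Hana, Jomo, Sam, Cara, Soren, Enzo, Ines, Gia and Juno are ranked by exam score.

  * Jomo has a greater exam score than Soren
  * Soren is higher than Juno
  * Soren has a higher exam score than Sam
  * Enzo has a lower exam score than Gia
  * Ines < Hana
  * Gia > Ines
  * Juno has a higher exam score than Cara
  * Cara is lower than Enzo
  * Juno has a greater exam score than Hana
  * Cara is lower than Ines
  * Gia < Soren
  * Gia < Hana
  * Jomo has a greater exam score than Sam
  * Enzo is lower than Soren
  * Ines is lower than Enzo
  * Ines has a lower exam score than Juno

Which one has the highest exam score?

Jomo

Chaining downward from Jomo: directly below it, Sam, Soren; then Enzo, Gia, Juno; then Cara, Ines, Hana.
That covers every other element, and nothing is given above Jomo, so Jomo is the highest exam score.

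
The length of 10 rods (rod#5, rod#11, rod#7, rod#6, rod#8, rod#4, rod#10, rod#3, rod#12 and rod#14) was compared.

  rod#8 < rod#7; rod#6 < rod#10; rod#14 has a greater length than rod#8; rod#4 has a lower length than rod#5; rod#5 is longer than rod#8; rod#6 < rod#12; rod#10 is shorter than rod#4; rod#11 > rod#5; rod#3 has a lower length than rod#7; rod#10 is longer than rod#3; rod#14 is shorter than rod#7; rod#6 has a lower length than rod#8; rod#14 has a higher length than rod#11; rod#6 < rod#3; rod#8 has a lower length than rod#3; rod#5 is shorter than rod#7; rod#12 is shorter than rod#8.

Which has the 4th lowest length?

rod#3

The consecutive relations fix a unique order: rod#6 < rod#12 < rod#8 < rod#3 < rod#10 < rod#4 < rod#5 < rod#11 < rod#14 < rod#7.
The 4th smallest is rod#3.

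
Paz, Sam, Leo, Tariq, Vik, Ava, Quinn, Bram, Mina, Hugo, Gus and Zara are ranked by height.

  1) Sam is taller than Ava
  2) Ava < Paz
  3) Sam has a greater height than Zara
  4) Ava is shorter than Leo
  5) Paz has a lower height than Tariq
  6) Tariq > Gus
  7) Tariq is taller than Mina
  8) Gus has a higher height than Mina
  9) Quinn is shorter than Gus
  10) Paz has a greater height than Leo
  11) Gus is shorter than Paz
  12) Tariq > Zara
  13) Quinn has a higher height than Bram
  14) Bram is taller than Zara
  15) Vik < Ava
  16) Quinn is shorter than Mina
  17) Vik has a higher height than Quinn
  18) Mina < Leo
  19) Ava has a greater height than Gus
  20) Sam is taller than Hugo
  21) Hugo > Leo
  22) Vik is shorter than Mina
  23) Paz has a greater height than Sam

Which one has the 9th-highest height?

The consecutive relations fix a unique order: Zara < Bram < Quinn < Vik < Mina < Gus < Ava < Leo < Hugo < Sam < Paz < Tariq.
The 9th largest is Vik.

Vik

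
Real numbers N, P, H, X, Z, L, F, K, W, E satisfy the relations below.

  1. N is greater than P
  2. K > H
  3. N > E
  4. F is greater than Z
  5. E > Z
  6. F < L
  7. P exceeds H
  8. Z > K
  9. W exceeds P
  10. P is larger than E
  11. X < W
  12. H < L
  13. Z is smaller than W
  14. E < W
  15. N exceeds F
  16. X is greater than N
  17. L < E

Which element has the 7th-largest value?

F

The consecutive relations fix a unique order: H < K < Z < F < L < E < P < N < X < W.
Counting 7 from the largest end gives F.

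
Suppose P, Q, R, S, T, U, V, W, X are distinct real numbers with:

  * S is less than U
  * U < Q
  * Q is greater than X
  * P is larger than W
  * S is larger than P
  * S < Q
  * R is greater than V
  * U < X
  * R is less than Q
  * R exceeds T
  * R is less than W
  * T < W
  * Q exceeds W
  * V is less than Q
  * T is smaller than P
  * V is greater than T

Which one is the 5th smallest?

P

Chaining the given pairs: T < V < R < W < P < S < U < X < Q.
Counting 5 from the smallest end gives P.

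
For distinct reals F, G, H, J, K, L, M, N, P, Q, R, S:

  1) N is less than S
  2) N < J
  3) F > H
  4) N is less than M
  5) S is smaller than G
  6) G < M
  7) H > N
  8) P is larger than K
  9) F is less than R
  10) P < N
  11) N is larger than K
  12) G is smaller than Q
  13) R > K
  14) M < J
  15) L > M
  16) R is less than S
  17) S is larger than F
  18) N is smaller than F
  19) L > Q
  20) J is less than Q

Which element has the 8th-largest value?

F

The consecutive relations fix a unique order: K < P < N < H < F < R < S < G < M < J < Q < L.
The 8th largest is F.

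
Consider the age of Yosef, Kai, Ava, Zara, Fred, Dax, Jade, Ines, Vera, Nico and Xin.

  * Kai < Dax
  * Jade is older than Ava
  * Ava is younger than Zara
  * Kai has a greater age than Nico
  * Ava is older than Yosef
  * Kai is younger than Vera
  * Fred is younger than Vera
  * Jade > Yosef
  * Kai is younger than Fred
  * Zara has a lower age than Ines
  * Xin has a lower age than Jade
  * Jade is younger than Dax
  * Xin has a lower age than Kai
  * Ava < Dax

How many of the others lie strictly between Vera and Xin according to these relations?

Chaining upward from Xin reaches: Jade, Kai, Dax, Fred.
Chaining downward from Vera reaches: Nico, Kai, Fred.
Strictly between Xin and Vera are those in both lists: Kai, Fred — 2 elements.

2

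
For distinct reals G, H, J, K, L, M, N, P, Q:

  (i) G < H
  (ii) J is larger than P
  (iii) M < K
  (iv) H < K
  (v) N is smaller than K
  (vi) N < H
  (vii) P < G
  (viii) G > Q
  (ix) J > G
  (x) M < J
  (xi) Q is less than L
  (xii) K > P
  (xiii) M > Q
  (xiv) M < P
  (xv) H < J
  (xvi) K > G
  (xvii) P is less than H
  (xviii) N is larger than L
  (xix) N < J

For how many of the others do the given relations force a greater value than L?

From L the given relations immediately reach N.
From those, H, J, K — 4 in total.
No other element is forced above L by the given relations, so the count is 4.

4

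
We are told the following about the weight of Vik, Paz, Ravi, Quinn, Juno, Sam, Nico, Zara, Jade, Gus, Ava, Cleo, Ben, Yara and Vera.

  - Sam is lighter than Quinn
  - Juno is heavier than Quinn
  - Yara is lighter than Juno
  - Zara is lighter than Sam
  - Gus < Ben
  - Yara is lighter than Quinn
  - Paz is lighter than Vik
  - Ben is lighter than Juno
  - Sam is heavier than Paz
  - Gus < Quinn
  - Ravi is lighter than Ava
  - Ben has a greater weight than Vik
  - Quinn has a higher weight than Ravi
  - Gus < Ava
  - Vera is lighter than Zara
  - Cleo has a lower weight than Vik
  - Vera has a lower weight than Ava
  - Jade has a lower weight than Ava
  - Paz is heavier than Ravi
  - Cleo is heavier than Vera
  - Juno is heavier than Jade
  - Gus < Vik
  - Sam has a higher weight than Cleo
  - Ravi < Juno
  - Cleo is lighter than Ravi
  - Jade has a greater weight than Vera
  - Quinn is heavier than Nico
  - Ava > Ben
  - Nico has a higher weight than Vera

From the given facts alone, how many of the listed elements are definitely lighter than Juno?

13

From Juno the given relations immediately reach Yara, Ravi, Jade, Ben, Quinn.
From those, Gus, Vera, Cleo, Sam, Vik, Nico — 11 in total.
From those, Zara, Paz — 13 in total.
Nothing else is reachable below Juno; 13 in all.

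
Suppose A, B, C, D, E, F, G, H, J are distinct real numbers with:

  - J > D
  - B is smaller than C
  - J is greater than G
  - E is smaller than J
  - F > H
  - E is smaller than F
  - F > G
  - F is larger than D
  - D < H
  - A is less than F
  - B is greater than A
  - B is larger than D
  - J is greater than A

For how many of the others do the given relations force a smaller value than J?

From J the given relations immediately reach D, G, A, E.
No other element is forced below J by the given relations, so the count is 4.

4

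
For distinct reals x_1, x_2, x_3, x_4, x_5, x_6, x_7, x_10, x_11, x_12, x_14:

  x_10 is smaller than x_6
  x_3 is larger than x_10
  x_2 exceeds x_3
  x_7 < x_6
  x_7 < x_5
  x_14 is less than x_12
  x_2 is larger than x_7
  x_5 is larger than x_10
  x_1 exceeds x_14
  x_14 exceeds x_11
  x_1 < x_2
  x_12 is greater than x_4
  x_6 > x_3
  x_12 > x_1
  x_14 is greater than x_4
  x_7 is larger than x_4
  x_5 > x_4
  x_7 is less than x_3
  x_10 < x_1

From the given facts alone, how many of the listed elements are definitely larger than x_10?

The elements the relations force above x_10 are x_1, x_3, x_2, x_12, x_5, x_6 — no chain reaches any other.
That is 6.

6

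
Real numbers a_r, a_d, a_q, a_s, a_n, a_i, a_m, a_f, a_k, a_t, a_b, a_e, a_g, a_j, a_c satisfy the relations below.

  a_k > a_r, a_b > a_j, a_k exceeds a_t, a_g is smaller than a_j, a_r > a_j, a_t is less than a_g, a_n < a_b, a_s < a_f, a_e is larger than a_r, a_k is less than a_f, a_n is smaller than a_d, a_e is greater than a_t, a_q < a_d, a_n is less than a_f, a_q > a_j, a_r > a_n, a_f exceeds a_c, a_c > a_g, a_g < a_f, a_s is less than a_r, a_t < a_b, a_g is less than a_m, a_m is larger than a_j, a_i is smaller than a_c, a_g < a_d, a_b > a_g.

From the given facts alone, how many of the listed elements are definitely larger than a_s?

4

From a_s the given relations immediately reach a_r, a_f.
From those, a_k, a_e — 4 in total.
Nothing else is reachable above a_s; 4 in all.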